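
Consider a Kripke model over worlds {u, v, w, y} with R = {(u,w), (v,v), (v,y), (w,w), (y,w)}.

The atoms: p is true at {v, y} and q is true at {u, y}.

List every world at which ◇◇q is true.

u: successors {w}; ◇q there: w:F. ✗
v: successors {v, y}; ◇q there: v:T, y:F. ✓
w: successors {w}; ◇q there: w:F. ✗
y: successors {w}; ◇q there: w:F. ✗

{v}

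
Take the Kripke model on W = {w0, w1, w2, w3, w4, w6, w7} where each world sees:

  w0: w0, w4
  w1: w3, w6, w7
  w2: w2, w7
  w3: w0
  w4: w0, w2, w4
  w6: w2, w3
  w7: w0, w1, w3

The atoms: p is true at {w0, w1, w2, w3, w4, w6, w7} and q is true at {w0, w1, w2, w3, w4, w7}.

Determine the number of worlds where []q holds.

6

w0: successors {w0, w4}; q there: w0:T, w4:T. ✓
w1: successors {w3, w6, w7}; q there: w3:T, w6:F, w7:T. ✗
w2: successors {w2, w7}; q there: w2:T, w7:T. ✓
w3: successors {w0}; q there: w0:T. ✓
w4: successors {w0, w2, w4}; q there: w0:T, w2:T, w4:T. ✓
w6: successors {w2, w3}; q there: w2:T, w3:T. ✓
w7: successors {w0, w1, w3}; q there: w0:T, w1:T, w3:T. ✓
Satisfying worlds: {w0, w2, w3, w4, w6, w7}.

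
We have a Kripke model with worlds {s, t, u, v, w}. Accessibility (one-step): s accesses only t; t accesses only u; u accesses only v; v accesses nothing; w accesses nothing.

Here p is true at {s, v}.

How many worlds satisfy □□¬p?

4

s: successors {t}; □¬p there: t:T. ✓
t: successors {u}; □¬p there: u:F. ✗
u: successors {v}; □¬p there: v:T. ✓
v: no successors, so □□¬p holds vacuously. ✓
w: no successors, so □□¬p holds vacuously. ✓
Satisfying worlds: {s, u, v, w}.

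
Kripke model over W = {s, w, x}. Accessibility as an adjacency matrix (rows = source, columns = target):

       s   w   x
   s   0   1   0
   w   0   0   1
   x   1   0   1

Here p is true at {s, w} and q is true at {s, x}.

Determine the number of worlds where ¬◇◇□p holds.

s: ◇◇□p is F. ✓
w: ◇◇□p is T. ✗
x: ◇◇□p is T. ✗
Satisfying worlds: {s}.

1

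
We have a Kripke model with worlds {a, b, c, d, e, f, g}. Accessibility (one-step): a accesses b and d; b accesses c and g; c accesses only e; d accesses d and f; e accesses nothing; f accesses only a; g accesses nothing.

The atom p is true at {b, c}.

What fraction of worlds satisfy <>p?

a: successors {b, d}; p there: b:T, d:F. ✓
b: successors {c, g}; p there: c:T, g:F. ✓
c: successors {e}; p there: e:F. ✗
d: successors {d, f}; p there: d:F, f:F. ✗
e: no successors, so <>p fails. ✗
f: successors {a}; p there: a:F. ✗
g: no successors, so <>p fails. ✗
That's 2 of 7 worlds, so 2/7.

2/7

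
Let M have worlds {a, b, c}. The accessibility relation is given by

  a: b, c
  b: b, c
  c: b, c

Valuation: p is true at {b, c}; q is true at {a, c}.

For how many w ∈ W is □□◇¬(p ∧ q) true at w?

a: successors {b, c}; □◇¬(p ∧ q) there: b:T, c:T. ✓
b: successors {b, c}; □◇¬(p ∧ q) there: b:T, c:T. ✓
c: successors {b, c}; □◇¬(p ∧ q) there: b:T, c:T. ✓
Satisfying worlds: {a, b, c}.

3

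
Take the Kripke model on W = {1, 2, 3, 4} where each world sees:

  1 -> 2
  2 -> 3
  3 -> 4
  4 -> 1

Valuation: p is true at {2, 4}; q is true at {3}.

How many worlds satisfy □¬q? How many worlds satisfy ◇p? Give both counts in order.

3 and 2

For □¬q:
1: successors {2}; ¬q there: 2:T. ✓
2: successors {3}; ¬q there: 3:F. ✗
3: successors {4}; ¬q there: 4:T. ✓
4: successors {1}; ¬q there: 1:T. ✓
— 3 worlds.
For ◇p:
1: successors {2}; p there: 2:T. ✓
2: successors {3}; p there: 3:F. ✗
3: successors {4}; p there: 4:T. ✓
4: successors {1}; p there: 1:F. ✗
— 2 worlds.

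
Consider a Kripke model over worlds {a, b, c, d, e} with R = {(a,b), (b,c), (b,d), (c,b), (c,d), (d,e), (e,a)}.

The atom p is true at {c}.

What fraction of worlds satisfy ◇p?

1/5

a: successors {b}; p there: b:F. ✗
b: successors {c, d}; p there: c:T, d:F. ✓
c: successors {b, d}; p there: b:F, d:F. ✗
d: successors {e}; p there: e:F. ✗
e: successors {a}; p there: a:F. ✗
That's 1 of 5 worlds, so 1/5.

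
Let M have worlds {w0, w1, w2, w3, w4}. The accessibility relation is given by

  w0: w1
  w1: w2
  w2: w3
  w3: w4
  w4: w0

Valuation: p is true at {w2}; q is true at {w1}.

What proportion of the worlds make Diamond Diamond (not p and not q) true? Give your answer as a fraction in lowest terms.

w0: successors {w1}; Diamond (not p and not q) there: w1:F. ✗
w1: successors {w2}; Diamond (not p and not q) there: w2:T. ✓
w2: successors {w3}; Diamond (not p and not q) there: w3:T. ✓
w3: successors {w4}; Diamond (not p and not q) there: w4:T. ✓
w4: successors {w0}; Diamond (not p and not q) there: w0:F. ✗
That's 3 of 5 worlds, so 3/5.

3/5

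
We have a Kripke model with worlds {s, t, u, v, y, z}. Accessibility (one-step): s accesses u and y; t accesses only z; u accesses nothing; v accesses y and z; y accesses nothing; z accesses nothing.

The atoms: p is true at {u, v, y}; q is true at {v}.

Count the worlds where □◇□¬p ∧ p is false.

s: □◇□¬p is F, p is F. ✗
t: □◇□¬p is F, p is F. ✗
u: □◇□¬p is T, p is T. ✓
v: □◇□¬p is F, p is T. ✗
y: □◇□¬p is T, p is T. ✓
z: □◇□¬p is T, p is F. ✗
Satisfying worlds: {u, y}.
So □◇□¬p ∧ p fails at the other 4 worlds.

4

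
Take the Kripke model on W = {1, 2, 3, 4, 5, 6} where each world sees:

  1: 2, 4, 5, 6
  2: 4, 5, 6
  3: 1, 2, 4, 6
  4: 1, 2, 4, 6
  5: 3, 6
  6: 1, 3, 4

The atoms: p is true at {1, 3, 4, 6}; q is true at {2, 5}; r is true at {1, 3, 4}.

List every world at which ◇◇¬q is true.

{1, 2, 3, 4, 5, 6}

1: successors {2, 4, 5, 6}; ◇¬q there: 2:T, 4:T, 5:T, 6:T. ✓
2: successors {4, 5, 6}; ◇¬q there: 4:T, 5:T, 6:T. ✓
3: successors {1, 2, 4, 6}; ◇¬q there: 1:T, 2:T, 4:T, 6:T. ✓
4: successors {1, 2, 4, 6}; ◇¬q there: 1:T, 2:T, 4:T, 6:T. ✓
5: successors {3, 6}; ◇¬q there: 3:T, 6:T. ✓
6: successors {1, 3, 4}; ◇¬q there: 1:T, 3:T, 4:T. ✓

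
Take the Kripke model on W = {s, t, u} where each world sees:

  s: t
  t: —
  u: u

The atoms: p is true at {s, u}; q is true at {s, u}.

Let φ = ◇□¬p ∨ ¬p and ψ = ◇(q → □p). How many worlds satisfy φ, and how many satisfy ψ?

2 and 2

For ◇□¬p ∨ ¬p:
s: ◇□¬p is T, ¬p is F. ✓
t: ◇□¬p is F, ¬p is T. ✓
u: ◇□¬p is F, ¬p is F. ✗
— 2 worlds.
For ◇(q → □p):
s: successors {t}; q → □p there: t:T. ✓
t: no successors, so ◇(q → □p) fails. ✗
u: successors {u}; q → □p there: u:T. ✓
— 2 worlds.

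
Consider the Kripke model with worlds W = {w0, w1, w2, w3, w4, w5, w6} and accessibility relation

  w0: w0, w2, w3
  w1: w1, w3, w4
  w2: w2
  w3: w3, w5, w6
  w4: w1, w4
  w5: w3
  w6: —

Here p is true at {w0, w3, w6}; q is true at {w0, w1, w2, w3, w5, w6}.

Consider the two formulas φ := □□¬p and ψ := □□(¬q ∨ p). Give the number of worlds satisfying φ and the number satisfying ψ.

2 and 1

For □□¬p:
w0: successors {w0, w2, w3}; □¬p there: w0:F, w2:T, w3:F. ✗
w1: successors {w1, w3, w4}; □¬p there: w1:F, w3:F, w4:T. ✗
w2: successors {w2}; □¬p there: w2:T. ✓
w3: successors {w3, w5, w6}; □¬p there: w3:F, w5:F, w6:T. ✗
w4: successors {w1, w4}; □¬p there: w1:F, w4:T. ✗
w5: successors {w3}; □¬p there: w3:F. ✗
w6: no successors, so □□¬p holds vacuously. ✓
— 2 worlds.
For □□(¬q ∨ p):
w0: successors {w0, w2, w3}; □(¬q ∨ p) there: w0:F, w2:F, w3:F. ✗
w1: successors {w1, w3, w4}; □(¬q ∨ p) there: w1:F, w3:F, w4:F. ✗
w2: successors {w2}; □(¬q ∨ p) there: w2:F. ✗
w3: successors {w3, w5, w6}; □(¬q ∨ p) there: w3:F, w5:T, w6:T. ✗
w4: successors {w1, w4}; □(¬q ∨ p) there: w1:F, w4:F. ✗
w5: successors {w3}; □(¬q ∨ p) there: w3:F. ✗
w6: no successors, so □□(¬q ∨ p) holds vacuously. ✓
— 1 world.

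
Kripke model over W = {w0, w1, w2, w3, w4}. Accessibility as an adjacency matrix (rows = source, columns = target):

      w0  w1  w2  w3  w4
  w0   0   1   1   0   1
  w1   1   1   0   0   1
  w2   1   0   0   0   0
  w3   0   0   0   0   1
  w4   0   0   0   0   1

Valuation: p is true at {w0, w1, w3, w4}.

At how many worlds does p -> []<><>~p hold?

w0: p is T, []<><>~p is F. ✗
w1: p is T, []<><>~p is F. ✗
w2: p is F, []<><>~p is F. ✓
w3: p is T, []<><>~p is F. ✗
w4: p is T, []<><>~p is F. ✗
Satisfying worlds: {w2}.

1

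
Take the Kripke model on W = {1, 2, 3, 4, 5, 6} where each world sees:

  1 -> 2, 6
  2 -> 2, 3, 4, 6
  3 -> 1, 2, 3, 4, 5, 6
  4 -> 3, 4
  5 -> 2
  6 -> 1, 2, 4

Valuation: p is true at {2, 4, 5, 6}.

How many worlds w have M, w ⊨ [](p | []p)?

3

1: successors {2, 6}; p | []p there: 2:T, 6:T. ✓
2: successors {2, 3, 4, 6}; p | []p there: 2:T, 3:F, 4:T, 6:T. ✗
3: successors {1, 2, 3, 4, 5, 6}; p | []p there: 1:T, 2:T, 3:F, 4:T, 5:T, 6:T. ✗
4: successors {3, 4}; p | []p there: 3:F, 4:T. ✗
5: successors {2}; p | []p there: 2:T. ✓
6: successors {1, 2, 4}; p | []p there: 1:T, 2:T, 4:T. ✓
Satisfying worlds: {1, 5, 6}.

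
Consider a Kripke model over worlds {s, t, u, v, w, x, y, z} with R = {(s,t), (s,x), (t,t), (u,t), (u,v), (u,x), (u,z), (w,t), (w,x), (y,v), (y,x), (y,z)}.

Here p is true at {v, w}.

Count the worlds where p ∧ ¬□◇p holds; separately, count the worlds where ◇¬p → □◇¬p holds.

For p ∧ ¬□◇p:
s: p is F, ¬□◇p is T. ✗
t: p is F, ¬□◇p is T. ✗
u: p is F, ¬□◇p is T. ✗
v: p is T, ¬□◇p is F. ✗
w: p is T, ¬□◇p is T. ✓
x: p is F, ¬□◇p is F. ✗
y: p is F, ¬□◇p is T. ✗
z: p is F, ¬□◇p is F. ✗
— 1 world.
For ◇¬p → □◇¬p:
s: ◇¬p is T, □◇¬p is F. ✗
t: ◇¬p is T, □◇¬p is T. ✓
u: ◇¬p is T, □◇¬p is F. ✗
v: ◇¬p is F, □◇¬p is T. ✓
w: ◇¬p is T, □◇¬p is F. ✗
x: ◇¬p is F, □◇¬p is T. ✓
y: ◇¬p is T, □◇¬p is F. ✗
z: ◇¬p is F, □◇¬p is T. ✓
— 4 worlds.

1 and 4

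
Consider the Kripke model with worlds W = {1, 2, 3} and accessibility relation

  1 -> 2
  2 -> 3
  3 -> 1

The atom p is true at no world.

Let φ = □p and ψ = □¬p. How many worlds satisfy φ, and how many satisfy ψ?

For □p:
1: successors {2}; p there: 2:F. ✗
2: successors {3}; p there: 3:F. ✗
3: successors {1}; p there: 1:F. ✗
— 0 worlds.
For □¬p:
1: successors {2}; ¬p there: 2:T. ✓
2: successors {3}; ¬p there: 3:T. ✓
3: successors {1}; ¬p there: 1:T. ✓
— 3 worlds.

0 and 3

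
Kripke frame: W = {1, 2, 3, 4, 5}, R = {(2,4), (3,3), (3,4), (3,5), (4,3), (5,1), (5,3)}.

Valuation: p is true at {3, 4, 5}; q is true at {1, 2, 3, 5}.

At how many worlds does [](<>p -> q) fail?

2

1: no successors, so [](<>p -> q) holds vacuously. ✓
2: successors {4}; <>p -> q there: 4:F. ✗
3: successors {3, 4, 5}; <>p -> q there: 3:T, 4:F, 5:T. ✗
4: successors {3}; <>p -> q there: 3:T. ✓
5: successors {1, 3}; <>p -> q there: 1:T, 3:T. ✓
Satisfying worlds: {1, 4, 5}.
So [](<>p -> q) fails at the other 2 worlds.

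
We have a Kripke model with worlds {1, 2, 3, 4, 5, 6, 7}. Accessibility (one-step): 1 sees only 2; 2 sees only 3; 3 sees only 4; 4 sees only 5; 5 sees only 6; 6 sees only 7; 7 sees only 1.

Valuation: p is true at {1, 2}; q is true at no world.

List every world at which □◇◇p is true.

1: successors {2}; ◇◇p there: 2:F. ✗
2: successors {3}; ◇◇p there: 3:F. ✗
3: successors {4}; ◇◇p there: 4:F. ✗
4: successors {5}; ◇◇p there: 5:F. ✗
5: successors {6}; ◇◇p there: 6:T. ✓
6: successors {7}; ◇◇p there: 7:T. ✓
7: successors {1}; ◇◇p there: 1:F. ✗

{5, 6}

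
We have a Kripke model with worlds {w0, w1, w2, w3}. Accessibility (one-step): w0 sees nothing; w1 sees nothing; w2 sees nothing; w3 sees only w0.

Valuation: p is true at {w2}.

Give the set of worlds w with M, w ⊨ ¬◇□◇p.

{w0, w1, w2}

w0: ◇□◇p is F. ✓
w1: ◇□◇p is F. ✓
w2: ◇□◇p is F. ✓
w3: ◇□◇p is T. ✗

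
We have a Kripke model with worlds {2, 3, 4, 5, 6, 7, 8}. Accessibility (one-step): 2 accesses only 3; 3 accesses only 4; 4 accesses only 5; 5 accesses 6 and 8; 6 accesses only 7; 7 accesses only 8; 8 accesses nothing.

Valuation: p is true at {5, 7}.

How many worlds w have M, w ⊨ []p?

2: successors {3}; p there: 3:F. ✗
3: successors {4}; p there: 4:F. ✗
4: successors {5}; p there: 5:T. ✓
5: successors {6, 8}; p there: 6:F, 8:F. ✗
6: successors {7}; p there: 7:T. ✓
7: successors {8}; p there: 8:F. ✗
8: no successors, so []p holds vacuously. ✓
Satisfying worlds: {4, 6, 8}.

3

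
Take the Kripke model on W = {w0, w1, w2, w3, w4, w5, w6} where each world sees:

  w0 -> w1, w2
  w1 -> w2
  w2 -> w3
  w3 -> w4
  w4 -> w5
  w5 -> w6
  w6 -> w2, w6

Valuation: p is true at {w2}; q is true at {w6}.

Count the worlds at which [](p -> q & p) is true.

w0: successors {w1, w2}; p -> q & p there: w1:T, w2:F. ✗
w1: successors {w2}; p -> q & p there: w2:F. ✗
w2: successors {w3}; p -> q & p there: w3:T. ✓
w3: successors {w4}; p -> q & p there: w4:T. ✓
w4: successors {w5}; p -> q & p there: w5:T. ✓
w5: successors {w6}; p -> q & p there: w6:T. ✓
w6: successors {w2, w6}; p -> q & p there: w2:F, w6:T. ✗
Satisfying worlds: {w2, w3, w4, w5}.

4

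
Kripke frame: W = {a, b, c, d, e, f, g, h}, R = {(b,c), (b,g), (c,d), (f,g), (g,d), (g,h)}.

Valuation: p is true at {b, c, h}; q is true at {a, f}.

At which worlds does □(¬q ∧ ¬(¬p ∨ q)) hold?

a: no successors, so □(¬q ∧ ¬(¬p ∨ q)) holds vacuously. ✓
b: successors {c, g}; ¬q ∧ ¬(¬p ∨ q) there: c:T, g:F. ✗
c: successors {d}; ¬q ∧ ¬(¬p ∨ q) there: d:F. ✗
d: no successors, so □(¬q ∧ ¬(¬p ∨ q)) holds vacuously. ✓
e: no successors, so □(¬q ∧ ¬(¬p ∨ q)) holds vacuously. ✓
f: successors {g}; ¬q ∧ ¬(¬p ∨ q) there: g:F. ✗
g: successors {d, h}; ¬q ∧ ¬(¬p ∨ q) there: d:F, h:T. ✗
h: no successors, so □(¬q ∧ ¬(¬p ∨ q)) holds vacuously. ✓

{a, d, e, h}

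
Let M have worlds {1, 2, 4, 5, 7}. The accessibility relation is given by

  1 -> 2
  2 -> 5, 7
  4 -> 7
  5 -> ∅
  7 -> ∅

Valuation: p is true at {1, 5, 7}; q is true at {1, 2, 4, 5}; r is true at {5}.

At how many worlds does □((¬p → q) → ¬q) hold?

1: successors {2}; (¬p → q) → ¬q there: 2:F. ✗
2: successors {5, 7}; (¬p → q) → ¬q there: 5:F, 7:T. ✗
4: successors {7}; (¬p → q) → ¬q there: 7:T. ✓
5: no successors, so □((¬p → q) → ¬q) holds vacuously. ✓
7: no successors, so □((¬p → q) → ¬q) holds vacuously. ✓
Satisfying worlds: {4, 5, 7}.

3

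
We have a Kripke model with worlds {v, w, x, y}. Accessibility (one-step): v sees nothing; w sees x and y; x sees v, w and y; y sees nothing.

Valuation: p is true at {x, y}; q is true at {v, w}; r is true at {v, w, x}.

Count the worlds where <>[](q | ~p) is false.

v: no successors, so <>[](q | ~p) fails. ✗
w: successors {x, y}; [](q | ~p) there: x:F, y:T. ✓
x: successors {v, w, y}; [](q | ~p) there: v:T, w:F, y:T. ✓
y: no successors, so <>[](q | ~p) fails. ✗
Satisfying worlds: {w, x}.
So <>[](q | ~p) fails at the other 2 worlds.

2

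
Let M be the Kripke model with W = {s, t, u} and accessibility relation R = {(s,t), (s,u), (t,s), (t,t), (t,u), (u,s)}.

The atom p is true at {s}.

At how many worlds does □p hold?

s: successors {t, u}; p there: t:F, u:F. ✗
t: successors {s, t, u}; p there: s:T, t:F, u:F. ✗
u: successors {s}; p there: s:T. ✓
Satisfying worlds: {u}.

1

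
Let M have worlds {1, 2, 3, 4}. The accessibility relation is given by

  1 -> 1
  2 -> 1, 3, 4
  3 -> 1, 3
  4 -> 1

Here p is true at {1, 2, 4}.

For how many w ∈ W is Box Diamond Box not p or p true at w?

1: Box Diamond Box not p is F, p is T. ✓
2: Box Diamond Box not p is F, p is T. ✓
3: Box Diamond Box not p is F, p is F. ✗
4: Box Diamond Box not p is F, p is T. ✓
Satisfying worlds: {1, 2, 4}.

3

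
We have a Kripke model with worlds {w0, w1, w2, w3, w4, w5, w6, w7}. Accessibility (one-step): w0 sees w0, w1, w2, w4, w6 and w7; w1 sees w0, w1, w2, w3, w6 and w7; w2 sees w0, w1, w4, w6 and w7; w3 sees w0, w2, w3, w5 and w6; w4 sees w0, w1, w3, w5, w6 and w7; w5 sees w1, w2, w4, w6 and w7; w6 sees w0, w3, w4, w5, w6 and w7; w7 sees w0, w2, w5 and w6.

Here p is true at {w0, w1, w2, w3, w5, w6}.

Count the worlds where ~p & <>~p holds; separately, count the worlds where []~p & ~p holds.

1 and 0

For ~p & <>~p:
w0: ~p is F, <>~p is T. ✗
w1: ~p is F, <>~p is T. ✗
w2: ~p is F, <>~p is T. ✗
w3: ~p is F, <>~p is F. ✗
w4: ~p is T, <>~p is T. ✓
w5: ~p is F, <>~p is T. ✗
w6: ~p is F, <>~p is T. ✗
w7: ~p is T, <>~p is F. ✗
— 1 world.
For []~p & ~p:
w0: []~p is F, ~p is F. ✗
w1: []~p is F, ~p is F. ✗
w2: []~p is F, ~p is F. ✗
w3: []~p is F, ~p is F. ✗
w4: []~p is F, ~p is T. ✗
w5: []~p is F, ~p is F. ✗
w6: []~p is F, ~p is F. ✗
w7: []~p is F, ~p is T. ✗
— 0 worlds.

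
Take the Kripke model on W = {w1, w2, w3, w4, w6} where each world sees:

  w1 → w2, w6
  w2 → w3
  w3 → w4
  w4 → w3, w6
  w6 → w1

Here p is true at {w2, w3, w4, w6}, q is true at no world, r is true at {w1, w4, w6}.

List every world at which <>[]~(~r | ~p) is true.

{w2, w4}

w1: successors {w2, w6}; []~(~r | ~p) there: w2:F, w6:F. ✗
w2: successors {w3}; []~(~r | ~p) there: w3:T. ✓
w3: successors {w4}; []~(~r | ~p) there: w4:F. ✗
w4: successors {w3, w6}; []~(~r | ~p) there: w3:T, w6:F. ✓
w6: successors {w1}; []~(~r | ~p) there: w1:F. ✗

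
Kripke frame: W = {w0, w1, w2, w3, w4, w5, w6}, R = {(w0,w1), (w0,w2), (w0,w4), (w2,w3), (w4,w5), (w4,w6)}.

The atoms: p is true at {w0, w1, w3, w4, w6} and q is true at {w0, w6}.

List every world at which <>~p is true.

{w0, w4}

w0: successors {w1, w2, w4}; ~p there: w1:F, w2:T, w4:F. ✓
w1: no successors, so <>~p fails. ✗
w2: successors {w3}; ~p there: w3:F. ✗
w3: no successors, so <>~p fails. ✗
w4: successors {w5, w6}; ~p there: w5:T, w6:F. ✓
w5: no successors, so <>~p fails. ✗
w6: no successors, so <>~p fails. ✗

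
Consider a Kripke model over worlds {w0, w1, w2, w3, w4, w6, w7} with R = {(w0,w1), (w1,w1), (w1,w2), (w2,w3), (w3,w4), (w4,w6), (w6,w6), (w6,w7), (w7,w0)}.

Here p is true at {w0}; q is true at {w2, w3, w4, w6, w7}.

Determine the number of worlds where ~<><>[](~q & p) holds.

w0: <><>[](~q & p) is F. ✓
w1: <><>[](~q & p) is F. ✓
w2: <><>[](~q & p) is F. ✓
w3: <><>[](~q & p) is F. ✓
w4: <><>[](~q & p) is T. ✗
w6: <><>[](~q & p) is T. ✗
w7: <><>[](~q & p) is F. ✓
Satisfying worlds: {w0, w1, w2, w3, w7}.

5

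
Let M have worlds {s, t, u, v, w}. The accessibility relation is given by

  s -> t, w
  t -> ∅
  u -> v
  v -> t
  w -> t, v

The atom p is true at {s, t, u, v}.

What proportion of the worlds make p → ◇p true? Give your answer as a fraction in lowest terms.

4/5

s: p is T, ◇p is T. ✓
t: p is T, ◇p is F. ✗
u: p is T, ◇p is T. ✓
v: p is T, ◇p is T. ✓
w: p is F, ◇p is T. ✓
That's 4 of 5 worlds, so 4/5.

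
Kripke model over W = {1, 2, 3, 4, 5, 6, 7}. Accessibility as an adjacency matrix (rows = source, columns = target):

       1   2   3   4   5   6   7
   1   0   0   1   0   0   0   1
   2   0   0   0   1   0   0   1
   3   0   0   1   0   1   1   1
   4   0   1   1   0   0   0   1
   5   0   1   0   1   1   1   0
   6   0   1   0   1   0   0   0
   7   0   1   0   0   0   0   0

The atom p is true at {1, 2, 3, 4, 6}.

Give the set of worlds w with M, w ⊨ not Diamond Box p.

{6, 7}

1: Diamond Box p is T. ✗
2: Diamond Box p is T. ✗
3: Diamond Box p is T. ✗
4: Diamond Box p is T. ✗
5: Diamond Box p is T. ✗
6: Diamond Box p is F. ✓
7: Diamond Box p is F. ✓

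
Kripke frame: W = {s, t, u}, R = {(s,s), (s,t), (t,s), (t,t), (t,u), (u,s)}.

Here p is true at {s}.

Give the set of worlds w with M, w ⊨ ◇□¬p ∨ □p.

s: ◇□¬p is F, □p is F. ✗
t: ◇□¬p is F, □p is F. ✗
u: ◇□¬p is F, □p is T. ✓

{u}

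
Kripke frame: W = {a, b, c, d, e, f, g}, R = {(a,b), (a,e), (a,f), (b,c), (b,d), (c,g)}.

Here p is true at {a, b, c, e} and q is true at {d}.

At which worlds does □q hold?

a: successors {b, e, f}; q there: b:F, e:F, f:F. ✗
b: successors {c, d}; q there: c:F, d:T. ✗
c: successors {g}; q there: g:F. ✗
d: no successors, so □q holds vacuously. ✓
e: no successors, so □q holds vacuously. ✓
f: no successors, so □q holds vacuously. ✓
g: no successors, so □q holds vacuously. ✓

{d, e, f, g}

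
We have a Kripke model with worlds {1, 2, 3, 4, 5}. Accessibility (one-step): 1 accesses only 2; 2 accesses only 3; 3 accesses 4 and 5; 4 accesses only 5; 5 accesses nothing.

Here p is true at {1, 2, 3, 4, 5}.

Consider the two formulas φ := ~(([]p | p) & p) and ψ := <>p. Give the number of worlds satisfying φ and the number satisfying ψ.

For ~(([]p | p) & p):
1: ([]p | p) & p is T. ✗
2: ([]p | p) & p is T. ✗
3: ([]p | p) & p is T. ✗
4: ([]p | p) & p is T. ✗
5: ([]p | p) & p is T. ✗
— 0 worlds.
For <>p:
1: successors {2}; p there: 2:T. ✓
2: successors {3}; p there: 3:T. ✓
3: successors {4, 5}; p there: 4:T, 5:T. ✓
4: successors {5}; p there: 5:T. ✓
5: no successors, so <>p fails. ✗
— 4 worlds.

0 and 4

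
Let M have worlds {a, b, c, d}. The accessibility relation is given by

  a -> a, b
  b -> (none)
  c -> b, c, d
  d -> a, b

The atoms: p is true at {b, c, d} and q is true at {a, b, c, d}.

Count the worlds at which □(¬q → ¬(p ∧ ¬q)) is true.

4

a: successors {a, b}; ¬q → ¬(p ∧ ¬q) there: a:T, b:T. ✓
b: no successors, so □(¬q → ¬(p ∧ ¬q)) holds vacuously. ✓
c: successors {b, c, d}; ¬q → ¬(p ∧ ¬q) there: b:T, c:T, d:T. ✓
d: successors {a, b}; ¬q → ¬(p ∧ ¬q) there: a:T, b:T. ✓
Satisfying worlds: {a, b, c, d}.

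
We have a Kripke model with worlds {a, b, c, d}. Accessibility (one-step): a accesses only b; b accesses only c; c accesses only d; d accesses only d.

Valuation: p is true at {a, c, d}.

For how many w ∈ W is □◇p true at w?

a: successors {b}; ◇p there: b:T. ✓
b: successors {c}; ◇p there: c:T. ✓
c: successors {d}; ◇p there: d:T. ✓
d: successors {d}; ◇p there: d:T. ✓
Satisfying worlds: {a, b, c, d}.

4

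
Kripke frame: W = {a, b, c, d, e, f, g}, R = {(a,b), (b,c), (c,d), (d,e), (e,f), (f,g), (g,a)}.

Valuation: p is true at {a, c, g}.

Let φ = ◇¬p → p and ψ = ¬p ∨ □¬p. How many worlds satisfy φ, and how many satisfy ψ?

For ◇¬p → p:
a: ◇¬p is T, p is T. ✓
b: ◇¬p is F, p is F. ✓
c: ◇¬p is T, p is T. ✓
d: ◇¬p is T, p is F. ✗
e: ◇¬p is T, p is F. ✗
f: ◇¬p is F, p is F. ✓
g: ◇¬p is F, p is T. ✓
— 5 worlds.
For ¬p ∨ □¬p:
a: ¬p is F, □¬p is T. ✓
b: ¬p is T, □¬p is F. ✓
c: ¬p is F, □¬p is T. ✓
d: ¬p is T, □¬p is T. ✓
e: ¬p is T, □¬p is T. ✓
f: ¬p is T, □¬p is F. ✓
g: ¬p is F, □¬p is F. ✗
— 6 worlds.

5 and 6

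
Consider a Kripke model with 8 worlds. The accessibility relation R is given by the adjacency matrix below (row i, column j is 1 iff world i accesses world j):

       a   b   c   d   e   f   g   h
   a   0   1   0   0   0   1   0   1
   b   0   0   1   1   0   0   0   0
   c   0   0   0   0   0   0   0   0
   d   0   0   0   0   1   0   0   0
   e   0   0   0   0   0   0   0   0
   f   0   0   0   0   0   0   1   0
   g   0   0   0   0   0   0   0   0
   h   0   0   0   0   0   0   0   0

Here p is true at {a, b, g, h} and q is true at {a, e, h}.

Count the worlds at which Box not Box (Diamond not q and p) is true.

a: successors {b, f, h}; not Box (Diamond not q and p) there: b:T, f:T, h:F. ✗
b: successors {c, d}; not Box (Diamond not q and p) there: c:F, d:T. ✗
c: no successors, so Box not Box (Diamond not q and p) holds vacuously. ✓
d: successors {e}; not Box (Diamond not q and p) there: e:F. ✗
e: no successors, so Box not Box (Diamond not q and p) holds vacuously. ✓
f: successors {g}; not Box (Diamond not q and p) there: g:F. ✗
g: no successors, so Box not Box (Diamond not q and p) holds vacuously. ✓
h: no successors, so Box not Box (Diamond not q and p) holds vacuously. ✓
Satisfying worlds: {c, e, g, h}.

4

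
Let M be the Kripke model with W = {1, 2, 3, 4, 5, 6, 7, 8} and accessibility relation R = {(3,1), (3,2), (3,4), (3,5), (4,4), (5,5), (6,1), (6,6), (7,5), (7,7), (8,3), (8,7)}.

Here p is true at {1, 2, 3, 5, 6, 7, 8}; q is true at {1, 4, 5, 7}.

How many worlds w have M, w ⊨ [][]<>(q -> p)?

1: no successors, so [][]<>(q -> p) holds vacuously. ✓
2: no successors, so [][]<>(q -> p) holds vacuously. ✓
3: successors {1, 2, 4, 5}; []<>(q -> p) there: 1:T, 2:T, 4:F, 5:T. ✗
4: successors {4}; []<>(q -> p) there: 4:F. ✗
5: successors {5}; []<>(q -> p) there: 5:T. ✓
6: successors {1, 6}; []<>(q -> p) there: 1:T, 6:F. ✗
7: successors {5, 7}; []<>(q -> p) there: 5:T, 7:T. ✓
8: successors {3, 7}; []<>(q -> p) there: 3:F, 7:T. ✗
Satisfying worlds: {1, 2, 5, 7}.

4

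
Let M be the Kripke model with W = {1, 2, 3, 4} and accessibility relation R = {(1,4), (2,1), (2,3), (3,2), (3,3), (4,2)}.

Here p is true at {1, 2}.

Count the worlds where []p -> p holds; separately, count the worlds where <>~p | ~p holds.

For []p -> p:
1: []p is F, p is T. ✓
2: []p is F, p is T. ✓
3: []p is F, p is F. ✓
4: []p is T, p is F. ✗
— 3 worlds.
For <>~p | ~p:
1: <>~p is T, ~p is F. ✓
2: <>~p is T, ~p is F. ✓
3: <>~p is T, ~p is T. ✓
4: <>~p is F, ~p is T. ✓
— 4 worlds.

3 and 4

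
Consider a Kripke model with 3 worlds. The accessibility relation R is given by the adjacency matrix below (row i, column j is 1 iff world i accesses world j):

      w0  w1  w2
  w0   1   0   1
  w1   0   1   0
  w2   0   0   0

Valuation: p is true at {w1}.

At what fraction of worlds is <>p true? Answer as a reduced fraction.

w0: successors {w0, w2}; p there: w0:F, w2:F. ✗
w1: successors {w1}; p there: w1:T. ✓
w2: no successors, so <>p fails. ✗
That's 1 of 3 worlds, so 1/3.

1/3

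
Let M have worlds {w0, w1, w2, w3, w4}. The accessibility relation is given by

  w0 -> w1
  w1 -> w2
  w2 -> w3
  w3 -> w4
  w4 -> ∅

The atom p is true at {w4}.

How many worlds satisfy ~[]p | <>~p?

w0: ~[]p is T, <>~p is T. ✓
w1: ~[]p is T, <>~p is T. ✓
w2: ~[]p is T, <>~p is T. ✓
w3: ~[]p is F, <>~p is F. ✗
w4: ~[]p is F, <>~p is F. ✗
Satisfying worlds: {w0, w1, w2}.

3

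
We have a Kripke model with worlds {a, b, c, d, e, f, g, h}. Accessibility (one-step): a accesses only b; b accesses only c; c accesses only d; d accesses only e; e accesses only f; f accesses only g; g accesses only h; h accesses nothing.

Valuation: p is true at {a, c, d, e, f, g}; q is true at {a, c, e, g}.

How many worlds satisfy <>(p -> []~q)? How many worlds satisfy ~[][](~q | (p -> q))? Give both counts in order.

5 and 0

For <>(p -> []~q):
a: successors {b}; p -> []~q there: b:T. ✓
b: successors {c}; p -> []~q there: c:T. ✓
c: successors {d}; p -> []~q there: d:F. ✗
d: successors {e}; p -> []~q there: e:T. ✓
e: successors {f}; p -> []~q there: f:F. ✗
f: successors {g}; p -> []~q there: g:T. ✓
g: successors {h}; p -> []~q there: h:T. ✓
h: no successors, so <>(p -> []~q) fails. ✗
— 5 worlds.
For ~[][](~q | (p -> q)):
a: [][](~q | (p -> q)) is T. ✗
b: [][](~q | (p -> q)) is T. ✗
c: [][](~q | (p -> q)) is T. ✗
d: [][](~q | (p -> q)) is T. ✗
e: [][](~q | (p -> q)) is T. ✗
f: [][](~q | (p -> q)) is T. ✗
g: [][](~q | (p -> q)) is T. ✗
h: [][](~q | (p -> q)) is T. ✗
— 0 worlds.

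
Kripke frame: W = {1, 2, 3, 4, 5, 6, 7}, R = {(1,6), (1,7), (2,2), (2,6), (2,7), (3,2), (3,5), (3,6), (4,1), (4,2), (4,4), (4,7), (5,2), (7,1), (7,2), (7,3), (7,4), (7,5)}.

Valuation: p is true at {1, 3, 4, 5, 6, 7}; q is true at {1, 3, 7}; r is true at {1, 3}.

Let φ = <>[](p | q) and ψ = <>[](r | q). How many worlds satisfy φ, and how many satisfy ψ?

For <>[](p | q):
1: successors {6, 7}; [](p | q) there: 6:T, 7:F. ✓
2: successors {2, 6, 7}; [](p | q) there: 2:F, 6:T, 7:F. ✓
3: successors {2, 5, 6}; [](p | q) there: 2:F, 5:F, 6:T. ✓
4: successors {1, 2, 4, 7}; [](p | q) there: 1:T, 2:F, 4:F, 7:F. ✓
5: successors {2}; [](p | q) there: 2:F. ✗
6: no successors, so <>[](p | q) fails. ✗
7: successors {1, 2, 3, 4, 5}; [](p | q) there: 1:T, 2:F, 3:F, 4:F, 5:F. ✓
— 5 worlds.
For <>[](r | q):
1: successors {6, 7}; [](r | q) there: 6:T, 7:F. ✓
2: successors {2, 6, 7}; [](r | q) there: 2:F, 6:T, 7:F. ✓
3: successors {2, 5, 6}; [](r | q) there: 2:F, 5:F, 6:T. ✓
4: successors {1, 2, 4, 7}; [](r | q) there: 1:F, 2:F, 4:F, 7:F. ✗
5: successors {2}; [](r | q) there: 2:F. ✗
6: no successors, so <>[](r | q) fails. ✗
7: successors {1, 2, 3, 4, 5}; [](r | q) there: 1:F, 2:F, 3:F, 4:F, 5:F. ✗
— 3 worlds.

5 and 3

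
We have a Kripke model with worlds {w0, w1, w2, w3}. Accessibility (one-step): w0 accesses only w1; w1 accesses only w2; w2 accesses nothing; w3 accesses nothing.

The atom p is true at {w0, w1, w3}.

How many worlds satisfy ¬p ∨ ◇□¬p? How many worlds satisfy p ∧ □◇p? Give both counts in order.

For ¬p ∨ ◇□¬p:
w0: ¬p is F, ◇□¬p is T. ✓
w1: ¬p is F, ◇□¬p is T. ✓
w2: ¬p is T, ◇□¬p is F. ✓
w3: ¬p is F, ◇□¬p is F. ✗
— 3 worlds.
For p ∧ □◇p:
w0: p is T, □◇p is F. ✗
w1: p is T, □◇p is F. ✗
w2: p is F, □◇p is T. ✗
w3: p is T, □◇p is T. ✓
— 1 world.

3 and 1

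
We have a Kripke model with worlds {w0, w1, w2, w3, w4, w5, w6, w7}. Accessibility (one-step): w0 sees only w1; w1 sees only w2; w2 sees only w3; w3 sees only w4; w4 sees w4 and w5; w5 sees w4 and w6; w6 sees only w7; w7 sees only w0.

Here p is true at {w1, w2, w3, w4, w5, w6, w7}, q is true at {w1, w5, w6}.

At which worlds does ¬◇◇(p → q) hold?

w0: ◇◇(p → q) is F. ✓
w1: ◇◇(p → q) is F. ✓
w2: ◇◇(p → q) is F. ✓
w3: ◇◇(p → q) is T. ✗
w4: ◇◇(p → q) is T. ✗
w5: ◇◇(p → q) is T. ✗
w6: ◇◇(p → q) is T. ✗
w7: ◇◇(p → q) is T. ✗

{w0, w1, w2}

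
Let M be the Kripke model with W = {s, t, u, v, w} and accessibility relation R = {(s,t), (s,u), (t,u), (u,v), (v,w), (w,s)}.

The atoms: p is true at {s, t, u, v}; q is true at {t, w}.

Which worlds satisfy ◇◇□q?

s: successors {t, u}; ◇□q there: t:F, u:T. ✓
t: successors {u}; ◇□q there: u:T. ✓
u: successors {v}; ◇□q there: v:F. ✗
v: successors {w}; ◇□q there: w:F. ✗
w: successors {s}; ◇□q there: s:F. ✗

{s, t}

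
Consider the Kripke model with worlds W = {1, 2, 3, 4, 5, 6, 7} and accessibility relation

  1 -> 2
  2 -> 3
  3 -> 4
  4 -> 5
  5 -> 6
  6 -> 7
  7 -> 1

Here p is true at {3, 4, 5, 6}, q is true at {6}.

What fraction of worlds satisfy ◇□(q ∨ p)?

4/7

1: successors {2}; □(q ∨ p) there: 2:T. ✓
2: successors {3}; □(q ∨ p) there: 3:T. ✓
3: successors {4}; □(q ∨ p) there: 4:T. ✓
4: successors {5}; □(q ∨ p) there: 5:T. ✓
5: successors {6}; □(q ∨ p) there: 6:F. ✗
6: successors {7}; □(q ∨ p) there: 7:F. ✗
7: successors {1}; □(q ∨ p) there: 1:F. ✗
That's 4 of 7 worlds, so 4/7.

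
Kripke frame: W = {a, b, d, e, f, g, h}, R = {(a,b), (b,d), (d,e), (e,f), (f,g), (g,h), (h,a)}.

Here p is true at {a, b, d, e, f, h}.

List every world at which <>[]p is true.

{a, b, d, f, g, h}

a: successors {b}; []p there: b:T. ✓
b: successors {d}; []p there: d:T. ✓
d: successors {e}; []p there: e:T. ✓
e: successors {f}; []p there: f:F. ✗
f: successors {g}; []p there: g:T. ✓
g: successors {h}; []p there: h:T. ✓
h: successors {a}; []p there: a:T. ✓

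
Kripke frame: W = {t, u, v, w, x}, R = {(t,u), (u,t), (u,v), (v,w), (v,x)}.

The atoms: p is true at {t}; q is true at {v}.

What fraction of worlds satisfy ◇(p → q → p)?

t: successors {u}; p → q → p there: u:T. ✓
u: successors {t, v}; p → q → p there: t:T, v:T. ✓
v: successors {w, x}; p → q → p there: w:T, x:T. ✓
w: no successors, so ◇(p → q → p) fails. ✗
x: no successors, so ◇(p → q → p) fails. ✗
That's 3 of 5 worlds, so 3/5.

3/5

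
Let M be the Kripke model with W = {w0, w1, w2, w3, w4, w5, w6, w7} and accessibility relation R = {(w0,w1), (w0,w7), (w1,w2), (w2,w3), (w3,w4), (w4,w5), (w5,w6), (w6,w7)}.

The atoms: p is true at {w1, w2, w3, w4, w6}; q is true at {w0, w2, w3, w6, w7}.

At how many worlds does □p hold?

w0: successors {w1, w7}; p there: w1:T, w7:F. ✗
w1: successors {w2}; p there: w2:T. ✓
w2: successors {w3}; p there: w3:T. ✓
w3: successors {w4}; p there: w4:T. ✓
w4: successors {w5}; p there: w5:F. ✗
w5: successors {w6}; p there: w6:T. ✓
w6: successors {w7}; p there: w7:F. ✗
w7: no successors, so □p holds vacuously. ✓
Satisfying worlds: {w1, w2, w3, w5, w7}.

5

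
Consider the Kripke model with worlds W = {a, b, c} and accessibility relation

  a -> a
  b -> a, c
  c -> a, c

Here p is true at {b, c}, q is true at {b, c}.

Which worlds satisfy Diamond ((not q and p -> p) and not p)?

a: successors {a}; (not q and p -> p) and not p there: a:T. ✓
b: successors {a, c}; (not q and p -> p) and not p there: a:T, c:F. ✓
c: successors {a, c}; (not q and p -> p) and not p there: a:T, c:F. ✓

{a, b, c}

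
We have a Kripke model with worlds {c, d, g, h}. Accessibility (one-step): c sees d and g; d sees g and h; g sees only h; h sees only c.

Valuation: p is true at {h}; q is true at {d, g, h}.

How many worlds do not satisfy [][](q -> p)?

2

c: successors {d, g}; [](q -> p) there: d:F, g:T. ✗
d: successors {g, h}; [](q -> p) there: g:T, h:T. ✓
g: successors {h}; [](q -> p) there: h:T. ✓
h: successors {c}; [](q -> p) there: c:F. ✗
Satisfying worlds: {d, g}.
So [][](q -> p) fails at the other 2 worlds.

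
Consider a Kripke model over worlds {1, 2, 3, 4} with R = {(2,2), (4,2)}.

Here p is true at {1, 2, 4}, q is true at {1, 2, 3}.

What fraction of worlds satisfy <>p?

1/2

1: no successors, so <>p fails. ✗
2: successors {2}; p there: 2:T. ✓
3: no successors, so <>p fails. ✗
4: successors {2}; p there: 2:T. ✓
That's 2 of 4 worlds, so 2/4 = 1/2.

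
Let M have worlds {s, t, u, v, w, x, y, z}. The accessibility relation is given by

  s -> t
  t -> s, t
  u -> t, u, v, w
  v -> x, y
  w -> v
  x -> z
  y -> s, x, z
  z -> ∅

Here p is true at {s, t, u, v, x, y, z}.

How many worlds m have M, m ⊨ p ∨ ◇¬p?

s: p is T, ◇¬p is F. ✓
t: p is T, ◇¬p is F. ✓
u: p is T, ◇¬p is T. ✓
v: p is T, ◇¬p is F. ✓
w: p is F, ◇¬p is F. ✗
x: p is T, ◇¬p is F. ✓
y: p is T, ◇¬p is F. ✓
z: p is T, ◇¬p is F. ✓
Satisfying worlds: {s, t, u, v, x, y, z}.

7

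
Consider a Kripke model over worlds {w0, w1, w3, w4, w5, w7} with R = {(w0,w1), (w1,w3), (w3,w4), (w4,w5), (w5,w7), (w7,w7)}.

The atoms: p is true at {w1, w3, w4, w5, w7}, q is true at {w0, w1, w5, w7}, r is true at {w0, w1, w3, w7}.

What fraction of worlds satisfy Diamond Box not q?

1/3

w0: successors {w1}; Box not q there: w1:T. ✓
w1: successors {w3}; Box not q there: w3:T. ✓
w3: successors {w4}; Box not q there: w4:F. ✗
w4: successors {w5}; Box not q there: w5:F. ✗
w5: successors {w7}; Box not q there: w7:F. ✗
w7: successors {w7}; Box not q there: w7:F. ✗
That's 2 of 6 worlds, so 2/6 = 1/3.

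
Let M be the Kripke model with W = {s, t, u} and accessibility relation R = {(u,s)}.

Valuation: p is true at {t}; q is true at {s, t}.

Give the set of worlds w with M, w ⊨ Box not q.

{s, t}

s: no successors, so Box not q holds vacuously. ✓
t: no successors, so Box not q holds vacuously. ✓
u: successors {s}; not q there: s:F. ✗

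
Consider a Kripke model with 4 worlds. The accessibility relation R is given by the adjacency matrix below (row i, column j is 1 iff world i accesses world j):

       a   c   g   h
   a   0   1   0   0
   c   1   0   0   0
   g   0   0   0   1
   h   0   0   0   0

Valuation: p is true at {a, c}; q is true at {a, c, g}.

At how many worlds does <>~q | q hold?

a: <>~q is F, q is T. ✓
c: <>~q is F, q is T. ✓
g: <>~q is T, q is T. ✓
h: <>~q is F, q is F. ✗
Satisfying worlds: {a, c, g}.

3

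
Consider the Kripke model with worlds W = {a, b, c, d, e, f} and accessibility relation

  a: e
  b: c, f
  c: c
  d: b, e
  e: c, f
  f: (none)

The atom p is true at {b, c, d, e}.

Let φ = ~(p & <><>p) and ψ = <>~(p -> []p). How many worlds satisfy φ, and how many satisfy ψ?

2 and 2

For ~(p & <><>p):
a: p & <><>p is F. ✓
b: p & <><>p is T. ✗
c: p & <><>p is T. ✗
d: p & <><>p is T. ✗
e: p & <><>p is T. ✗
f: p & <><>p is F. ✓
— 2 worlds.
For <>~(p -> []p):
a: successors {e}; ~(p -> []p) there: e:T. ✓
b: successors {c, f}; ~(p -> []p) there: c:F, f:F. ✗
c: successors {c}; ~(p -> []p) there: c:F. ✗
d: successors {b, e}; ~(p -> []p) there: b:T, e:T. ✓
e: successors {c, f}; ~(p -> []p) there: c:F, f:F. ✗
f: no successors, so <>~(p -> []p) fails. ✗
— 2 worlds.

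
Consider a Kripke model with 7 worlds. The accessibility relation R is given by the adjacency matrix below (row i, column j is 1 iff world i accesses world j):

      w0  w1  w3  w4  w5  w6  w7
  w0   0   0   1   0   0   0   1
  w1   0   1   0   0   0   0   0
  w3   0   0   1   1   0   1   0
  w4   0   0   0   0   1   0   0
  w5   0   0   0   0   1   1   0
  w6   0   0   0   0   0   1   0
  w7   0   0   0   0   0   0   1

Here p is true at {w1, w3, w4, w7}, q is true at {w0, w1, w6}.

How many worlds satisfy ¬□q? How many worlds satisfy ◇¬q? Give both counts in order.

For ¬□q:
w0: □q is F. ✓
w1: □q is T. ✗
w3: □q is F. ✓
w4: □q is F. ✓
w5: □q is F. ✓
w6: □q is T. ✗
w7: □q is F. ✓
— 5 worlds.
For ◇¬q:
w0: successors {w3, w7}; ¬q there: w3:T, w7:T. ✓
w1: successors {w1}; ¬q there: w1:F. ✗
w3: successors {w3, w4, w6}; ¬q there: w3:T, w4:T, w6:F. ✓
w4: successors {w5}; ¬q there: w5:T. ✓
w5: successors {w5, w6}; ¬q there: w5:T, w6:F. ✓
w6: successors {w6}; ¬q there: w6:F. ✗
w7: successors {w7}; ¬q there: w7:T. ✓
— 5 worlds.

5 and 5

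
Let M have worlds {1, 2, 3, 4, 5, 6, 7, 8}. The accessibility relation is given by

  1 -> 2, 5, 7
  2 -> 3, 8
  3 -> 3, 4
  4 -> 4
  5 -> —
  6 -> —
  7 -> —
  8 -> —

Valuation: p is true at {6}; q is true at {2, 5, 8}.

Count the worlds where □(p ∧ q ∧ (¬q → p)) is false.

4

1: successors {2, 5, 7}; p ∧ q ∧ (¬q → p) there: 2:F, 5:F, 7:F. ✗
2: successors {3, 8}; p ∧ q ∧ (¬q → p) there: 3:F, 8:F. ✗
3: successors {3, 4}; p ∧ q ∧ (¬q → p) there: 3:F, 4:F. ✗
4: successors {4}; p ∧ q ∧ (¬q → p) there: 4:F. ✗
5: no successors, so □(p ∧ q ∧ (¬q → p)) holds vacuously. ✓
6: no successors, so □(p ∧ q ∧ (¬q → p)) holds vacuously. ✓
7: no successors, so □(p ∧ q ∧ (¬q → p)) holds vacuously. ✓
8: no successors, so □(p ∧ q ∧ (¬q → p)) holds vacuously. ✓
Satisfying worlds: {5, 6, 7, 8}.
So □(p ∧ q ∧ (¬q → p)) fails at the other 4 worlds.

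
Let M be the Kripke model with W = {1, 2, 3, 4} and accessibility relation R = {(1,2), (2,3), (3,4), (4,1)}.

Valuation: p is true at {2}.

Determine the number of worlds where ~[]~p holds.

1: []~p is F. ✓
2: []~p is T. ✗
3: []~p is T. ✗
4: []~p is T. ✗
Satisfying worlds: {1}.

1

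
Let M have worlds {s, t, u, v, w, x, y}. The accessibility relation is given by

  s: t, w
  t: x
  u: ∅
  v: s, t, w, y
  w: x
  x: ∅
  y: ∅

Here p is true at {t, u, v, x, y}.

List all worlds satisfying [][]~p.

s: successors {t, w}; []~p there: t:F, w:F. ✗
t: successors {x}; []~p there: x:T. ✓
u: no successors, so [][]~p holds vacuously. ✓
v: successors {s, t, w, y}; []~p there: s:F, t:F, w:F, y:T. ✗
w: successors {x}; []~p there: x:T. ✓
x: no successors, so [][]~p holds vacuously. ✓
y: no successors, so [][]~p holds vacuously. ✓

{t, u, w, x, y}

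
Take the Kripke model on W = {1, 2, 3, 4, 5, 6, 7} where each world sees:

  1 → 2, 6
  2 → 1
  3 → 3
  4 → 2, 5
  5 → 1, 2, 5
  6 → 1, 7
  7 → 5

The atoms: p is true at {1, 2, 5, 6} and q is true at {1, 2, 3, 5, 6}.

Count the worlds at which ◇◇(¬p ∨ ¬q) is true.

1: successors {2, 6}; ◇(¬p ∨ ¬q) there: 2:F, 6:T. ✓
2: successors {1}; ◇(¬p ∨ ¬q) there: 1:F. ✗
3: successors {3}; ◇(¬p ∨ ¬q) there: 3:T. ✓
4: successors {2, 5}; ◇(¬p ∨ ¬q) there: 2:F, 5:F. ✗
5: successors {1, 2, 5}; ◇(¬p ∨ ¬q) there: 1:F, 2:F, 5:F. ✗
6: successors {1, 7}; ◇(¬p ∨ ¬q) there: 1:F, 7:F. ✗
7: successors {5}; ◇(¬p ∨ ¬q) there: 5:F. ✗
Satisfying worlds: {1, 3}.

2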